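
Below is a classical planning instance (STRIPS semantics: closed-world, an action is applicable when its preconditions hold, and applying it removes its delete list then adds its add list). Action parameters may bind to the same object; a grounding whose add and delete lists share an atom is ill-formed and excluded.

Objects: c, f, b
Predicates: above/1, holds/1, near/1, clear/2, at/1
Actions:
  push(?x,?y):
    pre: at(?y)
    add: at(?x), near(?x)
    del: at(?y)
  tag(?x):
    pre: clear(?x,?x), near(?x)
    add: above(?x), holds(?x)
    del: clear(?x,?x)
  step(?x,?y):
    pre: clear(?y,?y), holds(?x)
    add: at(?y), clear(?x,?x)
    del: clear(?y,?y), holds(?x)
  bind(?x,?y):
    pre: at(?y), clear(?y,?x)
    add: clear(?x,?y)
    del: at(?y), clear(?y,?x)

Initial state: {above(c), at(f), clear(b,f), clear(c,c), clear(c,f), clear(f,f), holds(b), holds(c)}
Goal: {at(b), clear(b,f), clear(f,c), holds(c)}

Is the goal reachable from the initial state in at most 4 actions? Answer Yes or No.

Yes

1. push(b,f)  →  {above(c), at(b), clear(b,f), clear(c,c), clear(c,f), clear(f,f), holds(b), holds(c), near(b)}
2. step(b,c)  →  {above(c), at(b), at(c), clear(b,b), clear(b,f), clear(c,f), clear(f,f), holds(c), near(b)}
3. bind(f,c)  →  {above(c), at(b), clear(b,b), clear(b,f), clear(f,c), clear(f,f), holds(c), near(b)}
optimal plan length = 3; 3 ≤ 4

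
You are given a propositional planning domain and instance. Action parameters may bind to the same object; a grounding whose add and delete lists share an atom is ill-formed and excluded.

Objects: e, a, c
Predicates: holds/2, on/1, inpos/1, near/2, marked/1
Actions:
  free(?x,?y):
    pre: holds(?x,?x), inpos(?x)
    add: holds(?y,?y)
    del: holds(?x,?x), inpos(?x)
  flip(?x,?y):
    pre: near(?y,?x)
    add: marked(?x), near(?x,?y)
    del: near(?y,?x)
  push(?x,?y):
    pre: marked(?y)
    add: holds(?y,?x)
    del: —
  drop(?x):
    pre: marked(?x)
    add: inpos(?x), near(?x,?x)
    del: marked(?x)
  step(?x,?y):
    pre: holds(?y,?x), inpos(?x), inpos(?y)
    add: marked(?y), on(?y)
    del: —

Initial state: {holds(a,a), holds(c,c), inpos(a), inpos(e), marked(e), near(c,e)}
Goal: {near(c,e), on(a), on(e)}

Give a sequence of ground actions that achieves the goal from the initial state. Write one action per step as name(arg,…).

1. push(e,e)  →  {holds(a,a), holds(c,c), holds(e,e), inpos(a), inpos(e), marked(e), near(c,e)}
2. step(e,e)  →  {holds(a,a), holds(c,c), holds(e,e), inpos(a), inpos(e), marked(e), near(c,e), on(e)}
3. step(a,a)  →  {holds(a,a), holds(c,c), holds(e,e), inpos(a), inpos(e), marked(a), marked(e), near(c,e), on(a), on(e)}

push(e,e); step(e,e); step(a,a)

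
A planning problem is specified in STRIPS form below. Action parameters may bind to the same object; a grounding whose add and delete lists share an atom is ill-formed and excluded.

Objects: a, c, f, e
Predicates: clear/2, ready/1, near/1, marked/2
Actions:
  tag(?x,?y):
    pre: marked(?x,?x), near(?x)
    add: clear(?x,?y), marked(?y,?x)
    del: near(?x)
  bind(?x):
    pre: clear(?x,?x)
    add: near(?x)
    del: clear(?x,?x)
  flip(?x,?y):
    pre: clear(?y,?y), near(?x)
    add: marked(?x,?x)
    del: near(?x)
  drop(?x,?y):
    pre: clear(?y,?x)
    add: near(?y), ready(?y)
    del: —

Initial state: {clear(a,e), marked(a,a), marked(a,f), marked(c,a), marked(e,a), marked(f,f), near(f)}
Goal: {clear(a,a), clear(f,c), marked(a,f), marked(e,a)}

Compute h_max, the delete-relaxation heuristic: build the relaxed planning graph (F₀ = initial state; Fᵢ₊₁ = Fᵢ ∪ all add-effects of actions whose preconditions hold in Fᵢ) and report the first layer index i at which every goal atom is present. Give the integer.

2

F0 = init (7 atoms)
F1 = F0 ∪ {clear(f,a), clear(f,c), clear(f,e), clear(f,f), marked(c,f), marked(e,f), near(a), ready(a)}  (15 atoms)
F2 = F1 ∪ {clear(a,a), clear(a,c), clear(a,f), marked(f,a), ready(f)}  (20 atoms)
goal ⊆ F2  ⇒  h_max = 2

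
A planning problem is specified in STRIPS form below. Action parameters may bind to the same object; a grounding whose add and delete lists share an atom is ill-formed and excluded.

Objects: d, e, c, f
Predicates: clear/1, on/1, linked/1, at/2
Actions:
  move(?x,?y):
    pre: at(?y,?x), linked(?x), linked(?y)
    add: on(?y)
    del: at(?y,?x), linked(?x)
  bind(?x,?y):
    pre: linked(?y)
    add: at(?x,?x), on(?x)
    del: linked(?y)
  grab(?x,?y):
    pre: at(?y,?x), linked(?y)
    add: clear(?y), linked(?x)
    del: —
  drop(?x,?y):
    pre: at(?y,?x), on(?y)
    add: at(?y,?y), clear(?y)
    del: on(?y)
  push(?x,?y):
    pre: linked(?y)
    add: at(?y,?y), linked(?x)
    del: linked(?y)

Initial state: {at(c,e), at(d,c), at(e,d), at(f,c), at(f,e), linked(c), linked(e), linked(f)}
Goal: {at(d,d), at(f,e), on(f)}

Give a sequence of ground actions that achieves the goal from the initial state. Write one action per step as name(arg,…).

move(c,f); bind(d,e)

1. move(c,f)  →  {at(c,e), at(d,c), at(e,d), at(f,e), linked(e), linked(f), on(f)}
2. bind(d,e)  →  {at(c,e), at(d,c), at(d,d), at(e,d), at(f,e), linked(f), on(d), on(f)}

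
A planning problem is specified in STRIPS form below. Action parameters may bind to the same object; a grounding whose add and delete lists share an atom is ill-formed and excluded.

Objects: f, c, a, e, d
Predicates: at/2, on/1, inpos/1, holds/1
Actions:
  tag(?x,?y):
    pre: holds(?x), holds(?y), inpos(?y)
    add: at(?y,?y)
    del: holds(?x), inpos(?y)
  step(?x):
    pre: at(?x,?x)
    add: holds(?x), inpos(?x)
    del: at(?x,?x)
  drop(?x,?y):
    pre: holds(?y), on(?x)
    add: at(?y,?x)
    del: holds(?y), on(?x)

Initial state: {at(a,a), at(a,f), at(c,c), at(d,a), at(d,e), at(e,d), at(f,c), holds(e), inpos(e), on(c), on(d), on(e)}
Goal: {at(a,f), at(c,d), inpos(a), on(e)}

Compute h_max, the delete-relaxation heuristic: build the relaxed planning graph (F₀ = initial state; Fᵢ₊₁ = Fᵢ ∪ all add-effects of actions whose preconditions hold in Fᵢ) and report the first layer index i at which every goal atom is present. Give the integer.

F0 = init (12 atoms)
F1 = F0 ∪ {at(e,c), at(e,e), holds(a), holds(c), inpos(a), inpos(c)}  (18 atoms)
F2 = F1 ∪ {at(a,c), at(a,d), at(a,e), at(c,d), at(c,e)}  (23 atoms)
goal ⊆ F2  ⇒  h_max = 2

2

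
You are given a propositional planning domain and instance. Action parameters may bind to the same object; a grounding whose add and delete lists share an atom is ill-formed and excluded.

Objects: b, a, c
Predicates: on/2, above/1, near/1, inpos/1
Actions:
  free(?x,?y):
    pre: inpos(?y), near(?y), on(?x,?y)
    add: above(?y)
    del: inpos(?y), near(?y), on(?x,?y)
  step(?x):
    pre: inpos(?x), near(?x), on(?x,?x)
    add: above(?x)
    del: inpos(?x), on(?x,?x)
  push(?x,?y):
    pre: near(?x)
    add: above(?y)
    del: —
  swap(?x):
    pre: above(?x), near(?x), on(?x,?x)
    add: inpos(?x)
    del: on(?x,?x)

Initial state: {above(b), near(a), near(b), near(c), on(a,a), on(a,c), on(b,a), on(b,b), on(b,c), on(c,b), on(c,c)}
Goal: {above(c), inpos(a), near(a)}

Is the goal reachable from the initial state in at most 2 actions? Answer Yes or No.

No

1. push(b,a)  →  {above(a), above(b), near(a), near(b), near(c), on(a,a), on(a,c), on(b,a), on(b,b), on(b,c), on(c,b), on(c,c)}
2. push(b,c)  →  {above(a), above(b), above(c), near(a), near(b), near(c), on(a,a), on(a,c), on(b,a), on(b,b), on(b,c), on(c,b), on(c,c)}
3. swap(a)  →  {above(a), above(b), above(c), inpos(a), near(a), near(b), near(c), on(a,c), on(b,a), on(b,b), on(b,c), on(c,b), on(c,c)}
optimal plan length = 3; 3 > 2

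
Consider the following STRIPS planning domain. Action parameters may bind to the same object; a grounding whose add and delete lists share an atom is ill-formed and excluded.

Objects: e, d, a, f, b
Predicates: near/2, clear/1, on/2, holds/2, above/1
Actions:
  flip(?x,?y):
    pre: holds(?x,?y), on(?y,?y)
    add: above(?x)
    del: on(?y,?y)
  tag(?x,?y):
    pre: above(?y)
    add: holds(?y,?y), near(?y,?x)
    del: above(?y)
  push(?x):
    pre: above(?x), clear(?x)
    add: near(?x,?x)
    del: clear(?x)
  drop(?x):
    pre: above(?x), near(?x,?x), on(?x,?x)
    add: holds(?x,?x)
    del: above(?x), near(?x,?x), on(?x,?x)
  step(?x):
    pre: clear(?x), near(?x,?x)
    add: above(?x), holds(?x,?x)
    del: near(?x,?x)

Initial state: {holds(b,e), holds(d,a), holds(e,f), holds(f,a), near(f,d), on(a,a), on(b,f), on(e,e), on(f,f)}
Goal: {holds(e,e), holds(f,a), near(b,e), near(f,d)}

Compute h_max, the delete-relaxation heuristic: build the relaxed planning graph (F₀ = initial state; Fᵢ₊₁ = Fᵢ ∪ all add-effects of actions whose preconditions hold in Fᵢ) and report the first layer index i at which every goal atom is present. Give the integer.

2

F0 = init (9 atoms)
F1 = F0 ∪ {above(b), above(d), above(e), above(f)}  (13 atoms)
F2 = F1 ∪ {holds(b,b), holds(d,d), holds(e,e), holds(f,f), near(b,a), near(b,b), near(b,d), near(b,e), near(b,f), near(d,a), near(d,b), near(d,d), near(d,e), near(d,f), near(e,a), near(e,b), near(e,d), near(e,e), near(e,f), near(f,a), near(f,b), near(f,e), near(f,f)}  (36 atoms)
goal ⊆ F2  ⇒  h_max = 2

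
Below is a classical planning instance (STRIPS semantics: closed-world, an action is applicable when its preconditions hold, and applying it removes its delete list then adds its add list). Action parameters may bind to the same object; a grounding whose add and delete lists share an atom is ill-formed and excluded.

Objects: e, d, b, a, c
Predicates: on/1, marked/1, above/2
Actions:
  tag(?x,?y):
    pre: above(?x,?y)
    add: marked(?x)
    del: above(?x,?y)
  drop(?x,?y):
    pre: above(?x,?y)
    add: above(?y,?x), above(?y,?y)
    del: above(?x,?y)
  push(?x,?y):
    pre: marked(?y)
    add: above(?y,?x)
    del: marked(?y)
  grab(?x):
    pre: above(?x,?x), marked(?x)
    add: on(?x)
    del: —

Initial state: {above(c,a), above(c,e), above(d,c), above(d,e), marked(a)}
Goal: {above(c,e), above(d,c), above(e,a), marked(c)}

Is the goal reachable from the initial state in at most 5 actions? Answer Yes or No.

Yes

1. tag(c,a)  →  {above(c,e), above(d,c), above(d,e), marked(a), marked(c)}
2. push(e,a)  →  {above(a,e), above(c,e), above(d,c), above(d,e), marked(c)}
3. drop(a,e)  →  {above(c,e), above(d,c), above(d,e), above(e,a), above(e,e), marked(c)}
optimal plan length = 3; 3 ≤ 5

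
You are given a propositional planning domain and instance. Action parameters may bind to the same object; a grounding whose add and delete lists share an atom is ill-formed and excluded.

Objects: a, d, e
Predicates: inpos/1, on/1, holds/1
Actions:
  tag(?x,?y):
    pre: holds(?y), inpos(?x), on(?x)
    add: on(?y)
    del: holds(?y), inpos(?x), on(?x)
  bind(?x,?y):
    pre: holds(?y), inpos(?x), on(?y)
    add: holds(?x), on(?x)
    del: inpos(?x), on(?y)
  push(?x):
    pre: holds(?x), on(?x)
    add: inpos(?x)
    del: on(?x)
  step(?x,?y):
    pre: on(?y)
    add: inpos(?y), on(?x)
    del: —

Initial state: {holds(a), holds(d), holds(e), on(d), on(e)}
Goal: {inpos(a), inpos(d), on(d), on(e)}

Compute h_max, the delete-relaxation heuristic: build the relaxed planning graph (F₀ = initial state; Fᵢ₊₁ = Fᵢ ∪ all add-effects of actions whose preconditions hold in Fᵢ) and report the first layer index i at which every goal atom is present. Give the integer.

2

F0 = init (5 atoms)
F1 = F0 ∪ {inpos(d), inpos(e), on(a)}  (8 atoms)
F2 = F1 ∪ {inpos(a)}  (9 atoms)
goal ⊆ F2  ⇒  h_max = 2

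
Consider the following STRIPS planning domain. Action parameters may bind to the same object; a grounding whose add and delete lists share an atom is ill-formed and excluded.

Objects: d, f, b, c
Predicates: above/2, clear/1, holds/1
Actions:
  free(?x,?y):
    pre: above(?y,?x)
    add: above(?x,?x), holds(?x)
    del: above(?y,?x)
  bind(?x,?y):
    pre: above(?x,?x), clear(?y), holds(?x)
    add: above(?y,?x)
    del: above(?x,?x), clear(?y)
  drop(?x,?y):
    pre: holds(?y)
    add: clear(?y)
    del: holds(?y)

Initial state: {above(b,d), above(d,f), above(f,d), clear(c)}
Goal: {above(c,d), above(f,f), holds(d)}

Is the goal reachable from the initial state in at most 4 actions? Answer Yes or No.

1. free(d,f)  →  {above(b,d), above(d,d), above(d,f), clear(c), holds(d)}
2. free(f,d)  →  {above(b,d), above(d,d), above(f,f), clear(c), holds(d), holds(f)}
3. bind(d,c)  →  {above(b,d), above(c,d), above(f,f), holds(d), holds(f)}
optimal plan length = 3; 3 ≤ 4

Yes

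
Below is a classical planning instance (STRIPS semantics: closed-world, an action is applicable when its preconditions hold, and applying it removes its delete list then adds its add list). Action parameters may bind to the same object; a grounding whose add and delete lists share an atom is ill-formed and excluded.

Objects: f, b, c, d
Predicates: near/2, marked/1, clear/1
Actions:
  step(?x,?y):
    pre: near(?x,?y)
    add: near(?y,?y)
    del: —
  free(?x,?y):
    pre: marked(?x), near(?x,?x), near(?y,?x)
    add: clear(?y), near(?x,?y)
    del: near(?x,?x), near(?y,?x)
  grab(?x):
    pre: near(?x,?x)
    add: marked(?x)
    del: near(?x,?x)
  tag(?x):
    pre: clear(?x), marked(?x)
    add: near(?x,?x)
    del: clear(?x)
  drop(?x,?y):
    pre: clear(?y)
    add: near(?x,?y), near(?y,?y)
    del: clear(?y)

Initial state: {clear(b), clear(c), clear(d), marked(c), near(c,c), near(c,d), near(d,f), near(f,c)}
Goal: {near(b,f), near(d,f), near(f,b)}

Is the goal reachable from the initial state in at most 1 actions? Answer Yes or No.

1. free(c,f)  →  {clear(b), clear(c), clear(d), clear(f), marked(c), near(c,d), near(c,f), near(d,f)}
2. drop(f,b)  →  {clear(c), clear(d), clear(f), marked(c), near(b,b), near(c,d), near(c,f), near(d,f), near(f,b)}
3. drop(b,f)  →  {clear(c), clear(d), marked(c), near(b,b), near(b,f), near(c,d), near(c,f), near(d,f), near(f,b), near(f,f)}
optimal plan length = 3; 3 > 1

No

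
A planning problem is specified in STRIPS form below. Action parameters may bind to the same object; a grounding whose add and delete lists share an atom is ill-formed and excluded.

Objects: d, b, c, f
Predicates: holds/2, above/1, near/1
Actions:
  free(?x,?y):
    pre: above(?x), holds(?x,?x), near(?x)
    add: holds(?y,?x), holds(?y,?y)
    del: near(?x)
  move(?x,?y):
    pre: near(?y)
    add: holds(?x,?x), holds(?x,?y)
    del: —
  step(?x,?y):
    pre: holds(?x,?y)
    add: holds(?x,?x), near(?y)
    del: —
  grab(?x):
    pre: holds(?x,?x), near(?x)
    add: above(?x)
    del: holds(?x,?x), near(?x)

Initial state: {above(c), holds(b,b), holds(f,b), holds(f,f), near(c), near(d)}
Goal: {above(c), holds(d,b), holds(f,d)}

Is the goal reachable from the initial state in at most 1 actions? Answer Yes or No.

No

1. move(f,d)  →  {above(c), holds(b,b), holds(f,b), holds(f,d), holds(f,f), near(c), near(d)}
2. step(b,b)  →  {above(c), holds(b,b), holds(f,b), holds(f,d), holds(f,f), near(b), near(c), near(d)}
3. move(d,b)  →  {above(c), holds(b,b), holds(d,b), holds(d,d), holds(f,b), holds(f,d), holds(f,f), near(b), near(c), near(d)}
optimal plan length = 3; 3 > 1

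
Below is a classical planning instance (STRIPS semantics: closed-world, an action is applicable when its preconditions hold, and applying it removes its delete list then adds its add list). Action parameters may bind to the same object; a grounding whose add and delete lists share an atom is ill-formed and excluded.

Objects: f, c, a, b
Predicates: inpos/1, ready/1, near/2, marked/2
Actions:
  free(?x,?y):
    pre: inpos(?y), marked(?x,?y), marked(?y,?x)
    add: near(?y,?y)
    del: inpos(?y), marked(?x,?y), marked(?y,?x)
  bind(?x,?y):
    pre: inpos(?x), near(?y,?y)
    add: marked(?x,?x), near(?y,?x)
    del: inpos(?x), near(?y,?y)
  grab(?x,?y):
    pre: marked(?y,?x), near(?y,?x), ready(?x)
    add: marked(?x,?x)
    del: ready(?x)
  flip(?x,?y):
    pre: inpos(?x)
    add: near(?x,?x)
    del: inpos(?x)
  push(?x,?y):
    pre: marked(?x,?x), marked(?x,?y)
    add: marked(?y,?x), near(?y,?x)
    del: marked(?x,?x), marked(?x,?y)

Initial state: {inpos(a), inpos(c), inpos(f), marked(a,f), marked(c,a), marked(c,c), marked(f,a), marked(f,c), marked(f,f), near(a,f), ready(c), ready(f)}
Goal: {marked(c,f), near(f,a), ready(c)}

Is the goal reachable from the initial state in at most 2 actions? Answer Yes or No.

1. free(a,f)  →  {inpos(a), inpos(c), marked(c,a), marked(c,c), marked(f,c), marked(f,f), near(a,f), near(f,f), ready(c), ready(f)}
2. bind(a,f)  →  {inpos(c), marked(a,a), marked(c,a), marked(c,c), marked(f,c), marked(f,f), near(a,f), near(f,a), ready(c), ready(f)}
3. push(f,c)  →  {inpos(c), marked(a,a), marked(c,a), marked(c,c), marked(c,f), near(a,f), near(c,f), near(f,a), ready(c), ready(f)}
optimal plan length = 3; 3 > 2

No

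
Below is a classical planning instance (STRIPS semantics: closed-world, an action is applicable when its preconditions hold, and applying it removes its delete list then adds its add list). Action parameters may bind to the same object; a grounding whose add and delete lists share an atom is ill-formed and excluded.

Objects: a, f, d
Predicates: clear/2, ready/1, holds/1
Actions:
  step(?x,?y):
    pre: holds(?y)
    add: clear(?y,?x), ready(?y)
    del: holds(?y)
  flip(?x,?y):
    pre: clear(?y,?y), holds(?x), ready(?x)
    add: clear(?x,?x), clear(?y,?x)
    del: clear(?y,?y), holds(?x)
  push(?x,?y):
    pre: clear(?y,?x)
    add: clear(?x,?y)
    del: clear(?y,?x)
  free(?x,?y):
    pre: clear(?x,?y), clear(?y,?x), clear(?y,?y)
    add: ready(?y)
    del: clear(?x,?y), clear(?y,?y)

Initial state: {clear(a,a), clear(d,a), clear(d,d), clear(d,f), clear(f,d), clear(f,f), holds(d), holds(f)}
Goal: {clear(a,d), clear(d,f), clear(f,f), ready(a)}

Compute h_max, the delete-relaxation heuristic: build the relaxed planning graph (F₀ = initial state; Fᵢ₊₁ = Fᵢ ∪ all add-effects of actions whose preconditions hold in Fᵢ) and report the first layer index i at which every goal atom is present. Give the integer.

F0 = init (8 atoms)
F1 = F0 ∪ {clear(a,d), clear(f,a), ready(a), ready(d), ready(f)}  (13 atoms)
goal ⊆ F1  ⇒  h_max = 1

1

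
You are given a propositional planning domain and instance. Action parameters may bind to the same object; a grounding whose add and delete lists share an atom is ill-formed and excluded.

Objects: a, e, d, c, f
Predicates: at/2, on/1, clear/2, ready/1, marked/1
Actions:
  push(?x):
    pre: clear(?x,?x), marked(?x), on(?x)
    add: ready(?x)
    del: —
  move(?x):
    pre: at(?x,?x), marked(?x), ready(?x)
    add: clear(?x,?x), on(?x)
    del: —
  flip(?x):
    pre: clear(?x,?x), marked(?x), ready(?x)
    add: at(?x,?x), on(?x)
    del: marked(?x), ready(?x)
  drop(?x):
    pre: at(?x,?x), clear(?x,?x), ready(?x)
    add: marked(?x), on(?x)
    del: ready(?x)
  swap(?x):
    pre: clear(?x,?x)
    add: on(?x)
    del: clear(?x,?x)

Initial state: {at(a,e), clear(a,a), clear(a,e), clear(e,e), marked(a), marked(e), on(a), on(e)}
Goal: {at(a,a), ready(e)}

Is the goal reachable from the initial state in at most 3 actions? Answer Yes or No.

Yes

1. push(a)  →  {at(a,e), clear(a,a), clear(a,e), clear(e,e), marked(a), marked(e), on(a), on(e), ready(a)}
2. push(e)  →  {at(a,e), clear(a,a), clear(a,e), clear(e,e), marked(a), marked(e), on(a), on(e), ready(a), ready(e)}
3. flip(a)  →  {at(a,a), at(a,e), clear(a,a), clear(a,e), clear(e,e), marked(e), on(a), on(e), ready(e)}
optimal plan length = 3; 3 ≤ 3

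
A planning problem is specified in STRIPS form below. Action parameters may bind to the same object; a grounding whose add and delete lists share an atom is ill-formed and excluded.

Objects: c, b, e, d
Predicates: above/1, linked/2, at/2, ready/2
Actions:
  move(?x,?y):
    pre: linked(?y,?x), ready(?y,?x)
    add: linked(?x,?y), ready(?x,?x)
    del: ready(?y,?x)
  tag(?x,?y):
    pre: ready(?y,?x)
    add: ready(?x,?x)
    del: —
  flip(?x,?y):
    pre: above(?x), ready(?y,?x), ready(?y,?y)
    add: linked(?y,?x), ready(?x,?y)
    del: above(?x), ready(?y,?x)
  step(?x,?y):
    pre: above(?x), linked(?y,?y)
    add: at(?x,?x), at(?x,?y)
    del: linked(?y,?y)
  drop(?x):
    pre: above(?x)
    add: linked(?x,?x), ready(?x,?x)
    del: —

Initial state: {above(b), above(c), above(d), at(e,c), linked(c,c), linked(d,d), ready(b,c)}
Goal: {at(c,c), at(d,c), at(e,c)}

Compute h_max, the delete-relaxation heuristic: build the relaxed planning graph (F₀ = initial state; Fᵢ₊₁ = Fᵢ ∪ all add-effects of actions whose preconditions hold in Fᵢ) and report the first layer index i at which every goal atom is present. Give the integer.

F0 = init (7 atoms)
F1 = F0 ∪ {at(b,b), at(b,c), at(b,d), at(c,c), at(c,d), at(d,c), at(d,d), linked(b,b), ready(b,b), ready(c,c), ready(d,d)}  (18 atoms)
goal ⊆ F1  ⇒  h_max = 1

1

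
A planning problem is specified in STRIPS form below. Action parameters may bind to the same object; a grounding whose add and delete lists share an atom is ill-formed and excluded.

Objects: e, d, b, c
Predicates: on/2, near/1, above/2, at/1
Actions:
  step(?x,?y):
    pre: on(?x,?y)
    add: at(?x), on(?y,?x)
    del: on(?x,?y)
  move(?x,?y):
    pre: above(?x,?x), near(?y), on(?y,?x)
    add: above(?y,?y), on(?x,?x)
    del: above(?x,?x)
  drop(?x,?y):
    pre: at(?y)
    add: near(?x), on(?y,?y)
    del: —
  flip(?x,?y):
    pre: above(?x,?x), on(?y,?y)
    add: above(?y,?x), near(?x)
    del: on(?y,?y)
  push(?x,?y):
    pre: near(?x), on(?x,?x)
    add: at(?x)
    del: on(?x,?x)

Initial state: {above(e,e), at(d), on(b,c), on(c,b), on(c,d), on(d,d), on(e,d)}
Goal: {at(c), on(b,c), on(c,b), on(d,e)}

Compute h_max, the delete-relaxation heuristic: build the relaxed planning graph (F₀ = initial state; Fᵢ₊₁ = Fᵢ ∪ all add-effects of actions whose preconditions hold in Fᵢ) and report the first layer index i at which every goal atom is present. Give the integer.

F0 = init (7 atoms)
F1 = F0 ∪ {above(d,e), at(b), at(c), at(e), near(b), near(c), near(d), near(e), on(d,c), on(d,e)}  (17 atoms)
goal ⊆ F1  ⇒  h_max = 1

1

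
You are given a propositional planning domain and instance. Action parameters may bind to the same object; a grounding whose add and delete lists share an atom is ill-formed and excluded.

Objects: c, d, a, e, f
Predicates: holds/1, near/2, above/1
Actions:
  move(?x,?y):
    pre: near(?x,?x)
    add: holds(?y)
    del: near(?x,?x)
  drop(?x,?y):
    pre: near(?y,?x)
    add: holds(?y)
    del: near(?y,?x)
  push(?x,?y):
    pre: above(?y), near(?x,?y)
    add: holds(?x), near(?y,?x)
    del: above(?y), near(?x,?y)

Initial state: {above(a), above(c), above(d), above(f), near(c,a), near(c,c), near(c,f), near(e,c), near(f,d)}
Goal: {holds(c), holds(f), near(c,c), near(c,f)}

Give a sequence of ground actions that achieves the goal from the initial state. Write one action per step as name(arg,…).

1. drop(d,f)  →  {above(a), above(c), above(d), above(f), holds(f), near(c,a), near(c,c), near(c,f), near(e,c)}
2. drop(a,c)  →  {above(a), above(c), above(d), above(f), holds(c), holds(f), near(c,c), near(c,f), near(e,c)}

drop(d,f); drop(a,c)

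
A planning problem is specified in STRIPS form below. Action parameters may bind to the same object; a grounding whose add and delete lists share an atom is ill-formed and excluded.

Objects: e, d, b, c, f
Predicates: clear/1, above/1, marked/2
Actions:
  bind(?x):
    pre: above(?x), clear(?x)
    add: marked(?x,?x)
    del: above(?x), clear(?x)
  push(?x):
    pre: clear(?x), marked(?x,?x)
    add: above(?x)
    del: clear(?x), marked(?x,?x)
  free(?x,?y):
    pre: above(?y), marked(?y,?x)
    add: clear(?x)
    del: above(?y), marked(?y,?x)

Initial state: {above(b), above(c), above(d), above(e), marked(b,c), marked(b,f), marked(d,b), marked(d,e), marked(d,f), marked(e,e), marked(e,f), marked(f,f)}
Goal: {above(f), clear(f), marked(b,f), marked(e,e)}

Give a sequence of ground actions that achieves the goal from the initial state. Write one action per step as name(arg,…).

1. free(f,e)  →  {above(b), above(c), above(d), clear(f), marked(b,c), marked(b,f), marked(d,b), marked(d,e), marked(d,f), marked(e,e), marked(f,f)}
2. push(f)  →  {above(b), above(c), above(d), above(f), marked(b,c), marked(b,f), marked(d,b), marked(d,e), marked(d,f), marked(e,e)}
3. free(f,d)  →  {above(b), above(c), above(f), clear(f), marked(b,c), marked(b,f), marked(d,b), marked(d,e), marked(e,e)}

free(f,e); push(f); free(f,d)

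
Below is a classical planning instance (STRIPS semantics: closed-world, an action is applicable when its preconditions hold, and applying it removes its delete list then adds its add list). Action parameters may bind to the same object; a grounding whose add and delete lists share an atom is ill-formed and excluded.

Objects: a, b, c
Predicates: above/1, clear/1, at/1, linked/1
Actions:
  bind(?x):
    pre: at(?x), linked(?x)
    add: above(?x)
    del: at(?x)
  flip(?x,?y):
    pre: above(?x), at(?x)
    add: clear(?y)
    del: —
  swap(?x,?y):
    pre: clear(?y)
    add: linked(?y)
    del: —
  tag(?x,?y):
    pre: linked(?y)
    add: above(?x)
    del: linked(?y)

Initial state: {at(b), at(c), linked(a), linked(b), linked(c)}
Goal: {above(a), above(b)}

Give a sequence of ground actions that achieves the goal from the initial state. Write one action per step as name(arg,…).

bind(b); tag(a,a)

1. bind(b)  →  {above(b), at(c), linked(a), linked(b), linked(c)}
2. tag(a,a)  →  {above(a), above(b), at(c), linked(b), linked(c)}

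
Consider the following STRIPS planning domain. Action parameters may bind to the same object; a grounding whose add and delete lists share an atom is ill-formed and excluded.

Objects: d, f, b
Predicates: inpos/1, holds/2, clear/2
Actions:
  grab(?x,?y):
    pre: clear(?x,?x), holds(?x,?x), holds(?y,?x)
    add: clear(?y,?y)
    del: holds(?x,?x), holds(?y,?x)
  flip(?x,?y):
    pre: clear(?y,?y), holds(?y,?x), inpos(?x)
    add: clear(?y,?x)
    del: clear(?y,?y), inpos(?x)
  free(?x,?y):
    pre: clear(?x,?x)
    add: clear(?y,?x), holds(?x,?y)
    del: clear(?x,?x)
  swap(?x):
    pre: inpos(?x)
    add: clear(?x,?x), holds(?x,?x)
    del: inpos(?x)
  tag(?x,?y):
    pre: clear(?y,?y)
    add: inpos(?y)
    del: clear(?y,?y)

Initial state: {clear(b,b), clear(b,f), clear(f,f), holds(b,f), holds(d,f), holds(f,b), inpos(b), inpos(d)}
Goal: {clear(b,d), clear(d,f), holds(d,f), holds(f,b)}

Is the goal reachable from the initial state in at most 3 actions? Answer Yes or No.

Yes

1. free(f,d)  →  {clear(b,b), clear(b,f), clear(d,f), holds(b,f), holds(d,f), holds(f,b), holds(f,d), inpos(b), inpos(d)}
2. swap(d)  →  {clear(b,b), clear(b,f), clear(d,d), clear(d,f), holds(b,f), holds(d,d), holds(d,f), holds(f,b), holds(f,d), inpos(b)}
3. free(d,b)  →  {clear(b,b), clear(b,d), clear(b,f), clear(d,f), holds(b,f), holds(d,b), holds(d,d), holds(d,f), holds(f,b), holds(f,d), inpos(b)}
optimal plan length = 3; 3 ≤ 3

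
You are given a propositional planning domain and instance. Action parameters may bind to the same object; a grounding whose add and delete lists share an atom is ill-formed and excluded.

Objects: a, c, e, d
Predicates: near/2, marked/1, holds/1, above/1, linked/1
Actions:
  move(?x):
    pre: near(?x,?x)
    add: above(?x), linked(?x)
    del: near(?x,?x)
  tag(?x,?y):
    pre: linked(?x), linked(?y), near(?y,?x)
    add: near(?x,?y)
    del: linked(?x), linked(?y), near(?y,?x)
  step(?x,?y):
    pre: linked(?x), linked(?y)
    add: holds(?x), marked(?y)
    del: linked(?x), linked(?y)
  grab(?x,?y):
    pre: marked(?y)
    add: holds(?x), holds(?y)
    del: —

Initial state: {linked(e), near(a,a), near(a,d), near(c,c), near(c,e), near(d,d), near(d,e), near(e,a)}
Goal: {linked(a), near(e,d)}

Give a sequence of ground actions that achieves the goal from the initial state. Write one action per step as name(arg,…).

1. move(a)  →  {above(a), linked(a), linked(e), near(a,d), near(c,c), near(c,e), near(d,d), near(d,e), near(e,a)}
2. move(d)  →  {above(a), above(d), linked(a), linked(d), linked(e), near(a,d), near(c,c), near(c,e), near(d,e), near(e,a)}
3. tag(e,d)  →  {above(a), above(d), linked(a), near(a,d), near(c,c), near(c,e), near(e,a), near(e,d)}

move(a); move(d); tag(e,d)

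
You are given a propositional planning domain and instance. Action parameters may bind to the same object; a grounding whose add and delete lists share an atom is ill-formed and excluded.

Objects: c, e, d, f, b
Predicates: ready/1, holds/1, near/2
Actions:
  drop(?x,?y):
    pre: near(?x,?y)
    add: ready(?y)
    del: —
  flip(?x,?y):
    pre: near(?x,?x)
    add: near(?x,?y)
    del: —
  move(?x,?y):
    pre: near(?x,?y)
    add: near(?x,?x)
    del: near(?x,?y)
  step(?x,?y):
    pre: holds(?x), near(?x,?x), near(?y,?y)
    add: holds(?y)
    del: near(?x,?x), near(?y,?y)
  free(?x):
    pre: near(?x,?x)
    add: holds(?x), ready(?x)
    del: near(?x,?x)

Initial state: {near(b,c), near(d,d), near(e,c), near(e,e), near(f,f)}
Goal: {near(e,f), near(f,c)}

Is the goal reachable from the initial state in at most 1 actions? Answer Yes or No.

No

1. flip(e,f)  →  {near(b,c), near(d,d), near(e,c), near(e,e), near(e,f), near(f,f)}
2. flip(f,c)  →  {near(b,c), near(d,d), near(e,c), near(e,e), near(e,f), near(f,c), near(f,f)}
optimal plan length = 2; 2 > 1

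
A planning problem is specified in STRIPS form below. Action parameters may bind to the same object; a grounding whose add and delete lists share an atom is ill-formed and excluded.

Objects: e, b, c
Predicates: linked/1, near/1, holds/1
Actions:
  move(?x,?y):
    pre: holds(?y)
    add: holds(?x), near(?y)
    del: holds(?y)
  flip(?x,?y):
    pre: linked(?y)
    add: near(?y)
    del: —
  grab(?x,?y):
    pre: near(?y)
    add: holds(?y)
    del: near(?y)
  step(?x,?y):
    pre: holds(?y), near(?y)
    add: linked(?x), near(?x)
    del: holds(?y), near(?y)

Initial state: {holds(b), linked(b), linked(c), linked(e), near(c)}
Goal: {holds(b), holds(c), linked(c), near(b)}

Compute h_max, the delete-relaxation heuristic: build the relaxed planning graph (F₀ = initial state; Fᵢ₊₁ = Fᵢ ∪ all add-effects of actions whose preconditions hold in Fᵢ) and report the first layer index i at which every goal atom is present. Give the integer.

1

F0 = init (5 atoms)
F1 = F0 ∪ {holds(c), holds(e), near(b), near(e)}  (9 atoms)
goal ⊆ F1  ⇒  h_max = 1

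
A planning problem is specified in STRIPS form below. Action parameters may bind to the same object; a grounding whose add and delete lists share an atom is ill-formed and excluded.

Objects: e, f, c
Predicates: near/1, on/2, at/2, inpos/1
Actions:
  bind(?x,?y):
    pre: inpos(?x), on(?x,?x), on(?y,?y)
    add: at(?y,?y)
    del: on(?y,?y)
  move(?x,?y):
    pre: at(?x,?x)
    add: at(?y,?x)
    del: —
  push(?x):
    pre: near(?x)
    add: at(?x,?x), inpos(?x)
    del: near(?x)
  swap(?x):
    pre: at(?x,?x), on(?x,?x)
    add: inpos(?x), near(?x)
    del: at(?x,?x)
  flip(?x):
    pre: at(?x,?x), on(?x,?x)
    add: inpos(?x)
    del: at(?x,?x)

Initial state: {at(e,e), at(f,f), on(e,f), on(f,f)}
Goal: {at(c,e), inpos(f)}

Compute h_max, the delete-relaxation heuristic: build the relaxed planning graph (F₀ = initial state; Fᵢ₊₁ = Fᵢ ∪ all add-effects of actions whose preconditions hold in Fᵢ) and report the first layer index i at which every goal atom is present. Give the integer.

1

F0 = init (4 atoms)
F1 = F0 ∪ {at(c,e), at(c,f), at(e,f), at(f,e), inpos(f), near(f)}  (10 atoms)
goal ⊆ F1  ⇒  h_max = 1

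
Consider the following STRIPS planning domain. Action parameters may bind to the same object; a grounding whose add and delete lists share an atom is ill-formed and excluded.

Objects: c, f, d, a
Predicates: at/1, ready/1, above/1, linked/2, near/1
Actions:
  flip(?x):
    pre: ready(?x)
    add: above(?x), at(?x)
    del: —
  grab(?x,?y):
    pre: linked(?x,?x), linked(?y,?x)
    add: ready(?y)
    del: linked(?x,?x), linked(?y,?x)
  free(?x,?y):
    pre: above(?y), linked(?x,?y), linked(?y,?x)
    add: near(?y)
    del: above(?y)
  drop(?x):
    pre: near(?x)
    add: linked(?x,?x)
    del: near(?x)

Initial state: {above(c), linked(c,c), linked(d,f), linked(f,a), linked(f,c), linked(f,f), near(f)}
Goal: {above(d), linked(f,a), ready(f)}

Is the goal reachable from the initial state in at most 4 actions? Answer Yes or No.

1. grab(c,f)  →  {above(c), linked(d,f), linked(f,a), linked(f,f), near(f), ready(f)}
2. grab(f,d)  →  {above(c), linked(f,a), near(f), ready(d), ready(f)}
3. flip(d)  →  {above(c), above(d), at(d), linked(f,a), near(f), ready(d), ready(f)}
optimal plan length = 3; 3 ≤ 4

Yes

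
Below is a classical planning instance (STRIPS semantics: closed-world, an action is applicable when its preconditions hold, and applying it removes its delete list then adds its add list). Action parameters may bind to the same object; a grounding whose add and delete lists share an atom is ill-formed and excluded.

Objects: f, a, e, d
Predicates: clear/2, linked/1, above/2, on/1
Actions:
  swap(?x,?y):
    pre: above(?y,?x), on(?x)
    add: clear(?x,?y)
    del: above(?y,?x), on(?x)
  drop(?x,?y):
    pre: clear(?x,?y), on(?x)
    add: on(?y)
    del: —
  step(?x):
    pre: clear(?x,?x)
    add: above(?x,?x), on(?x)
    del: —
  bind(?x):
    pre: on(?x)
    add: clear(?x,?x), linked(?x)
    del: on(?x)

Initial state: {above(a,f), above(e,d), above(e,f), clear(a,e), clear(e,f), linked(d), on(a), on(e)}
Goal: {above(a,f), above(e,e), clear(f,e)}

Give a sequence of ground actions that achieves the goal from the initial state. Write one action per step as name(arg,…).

1. drop(e,f)  →  {above(a,f), above(e,d), above(e,f), clear(a,e), clear(e,f), linked(d), on(a), on(e), on(f)}
2. swap(f,e)  →  {above(a,f), above(e,d), clear(a,e), clear(e,f), clear(f,e), linked(d), on(a), on(e)}
3. bind(e)  →  {above(a,f), above(e,d), clear(a,e), clear(e,e), clear(e,f), clear(f,e), linked(d), linked(e), on(a)}
4. step(e)  →  {above(a,f), above(e,d), above(e,e), clear(a,e), clear(e,e), clear(e,f), clear(f,e), linked(d), linked(e), on(a), on(e)}

drop(e,f); swap(f,e); bind(e); step(e)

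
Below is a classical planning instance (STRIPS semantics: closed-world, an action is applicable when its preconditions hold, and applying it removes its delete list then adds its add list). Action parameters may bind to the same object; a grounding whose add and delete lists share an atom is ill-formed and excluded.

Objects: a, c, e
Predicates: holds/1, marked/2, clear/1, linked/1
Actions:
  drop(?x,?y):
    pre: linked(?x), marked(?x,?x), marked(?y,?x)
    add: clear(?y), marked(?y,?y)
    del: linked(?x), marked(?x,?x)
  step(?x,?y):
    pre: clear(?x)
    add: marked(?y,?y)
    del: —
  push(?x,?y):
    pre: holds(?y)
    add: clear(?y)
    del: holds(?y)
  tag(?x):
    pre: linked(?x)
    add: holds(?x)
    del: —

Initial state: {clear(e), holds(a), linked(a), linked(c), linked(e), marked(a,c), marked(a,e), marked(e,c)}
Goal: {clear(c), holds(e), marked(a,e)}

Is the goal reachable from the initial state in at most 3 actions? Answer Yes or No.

Yes

1. tag(c)  →  {clear(e), holds(a), holds(c), linked(a), linked(c), linked(e), marked(a,c), marked(a,e), marked(e,c)}
2. push(a,c)  →  {clear(c), clear(e), holds(a), linked(a), linked(c), linked(e), marked(a,c), marked(a,e), marked(e,c)}
3. tag(e)  →  {clear(c), clear(e), holds(a), holds(e), linked(a), linked(c), linked(e), marked(a,c), marked(a,e), marked(e,c)}
optimal plan length = 3; 3 ≤ 3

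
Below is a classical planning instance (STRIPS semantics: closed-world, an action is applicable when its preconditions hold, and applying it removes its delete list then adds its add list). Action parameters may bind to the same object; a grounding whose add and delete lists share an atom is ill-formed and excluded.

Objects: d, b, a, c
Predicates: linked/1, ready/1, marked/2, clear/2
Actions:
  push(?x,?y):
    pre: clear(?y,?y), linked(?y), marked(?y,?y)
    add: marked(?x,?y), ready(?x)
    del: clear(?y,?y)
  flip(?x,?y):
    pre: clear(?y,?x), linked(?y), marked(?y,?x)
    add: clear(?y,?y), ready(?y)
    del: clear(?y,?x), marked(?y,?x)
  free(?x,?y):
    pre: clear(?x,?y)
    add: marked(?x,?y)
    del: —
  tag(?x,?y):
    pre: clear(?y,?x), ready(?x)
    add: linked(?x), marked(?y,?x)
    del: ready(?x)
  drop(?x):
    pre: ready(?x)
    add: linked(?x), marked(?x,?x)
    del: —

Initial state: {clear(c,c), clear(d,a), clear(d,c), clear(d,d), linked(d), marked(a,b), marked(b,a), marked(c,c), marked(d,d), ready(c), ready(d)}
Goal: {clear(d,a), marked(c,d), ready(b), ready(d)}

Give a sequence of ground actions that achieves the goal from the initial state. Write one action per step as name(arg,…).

1. push(c,d)  →  {clear(c,c), clear(d,a), clear(d,c), linked(d), marked(a,b), marked(b,a), marked(c,c), marked(c,d), marked(d,d), ready(c), ready(d)}
2. tag(c,d)  →  {clear(c,c), clear(d,a), clear(d,c), linked(c), linked(d), marked(a,b), marked(b,a), marked(c,c), marked(c,d), marked(d,c), marked(d,d), ready(d)}
3. push(b,c)  →  {clear(d,a), clear(d,c), linked(c), linked(d), marked(a,b), marked(b,a), marked(b,c), marked(c,c), marked(c,d), marked(d,c), marked(d,d), ready(b), ready(d)}

push(c,d); tag(c,d); push(b,c)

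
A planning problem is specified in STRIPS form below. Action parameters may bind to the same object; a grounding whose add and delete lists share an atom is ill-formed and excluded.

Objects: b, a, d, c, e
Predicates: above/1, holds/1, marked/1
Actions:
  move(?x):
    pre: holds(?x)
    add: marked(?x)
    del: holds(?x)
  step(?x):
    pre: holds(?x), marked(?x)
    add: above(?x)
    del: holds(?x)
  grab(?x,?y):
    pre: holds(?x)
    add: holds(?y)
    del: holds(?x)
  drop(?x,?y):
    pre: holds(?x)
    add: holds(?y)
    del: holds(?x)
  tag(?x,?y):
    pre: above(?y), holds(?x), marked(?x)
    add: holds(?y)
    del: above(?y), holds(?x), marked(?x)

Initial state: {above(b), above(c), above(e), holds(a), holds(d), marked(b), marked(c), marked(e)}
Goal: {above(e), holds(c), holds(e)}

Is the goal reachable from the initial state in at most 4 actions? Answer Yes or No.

1. grab(a,c)  →  {above(b), above(c), above(e), holds(c), holds(d), marked(b), marked(c), marked(e)}
2. grab(d,e)  →  {above(b), above(c), above(e), holds(c), holds(e), marked(b), marked(c), marked(e)}
optimal plan length = 2; 2 ≤ 4

Yes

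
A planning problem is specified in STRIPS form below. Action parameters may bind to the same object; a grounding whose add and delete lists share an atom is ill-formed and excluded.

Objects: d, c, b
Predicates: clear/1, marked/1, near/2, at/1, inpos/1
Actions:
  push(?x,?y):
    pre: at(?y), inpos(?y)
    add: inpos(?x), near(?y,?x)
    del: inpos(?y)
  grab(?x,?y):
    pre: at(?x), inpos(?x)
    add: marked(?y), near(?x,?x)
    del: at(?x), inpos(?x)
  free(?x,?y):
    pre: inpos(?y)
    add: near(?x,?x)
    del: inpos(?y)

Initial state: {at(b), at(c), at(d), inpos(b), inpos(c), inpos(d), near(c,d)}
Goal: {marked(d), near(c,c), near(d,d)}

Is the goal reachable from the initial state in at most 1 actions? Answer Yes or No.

No

1. grab(d,d)  →  {at(b), at(c), inpos(b), inpos(c), marked(d), near(c,d), near(d,d)}
2. grab(c,d)  →  {at(b), inpos(b), marked(d), near(c,c), near(c,d), near(d,d)}
optimal plan length = 2; 2 > 1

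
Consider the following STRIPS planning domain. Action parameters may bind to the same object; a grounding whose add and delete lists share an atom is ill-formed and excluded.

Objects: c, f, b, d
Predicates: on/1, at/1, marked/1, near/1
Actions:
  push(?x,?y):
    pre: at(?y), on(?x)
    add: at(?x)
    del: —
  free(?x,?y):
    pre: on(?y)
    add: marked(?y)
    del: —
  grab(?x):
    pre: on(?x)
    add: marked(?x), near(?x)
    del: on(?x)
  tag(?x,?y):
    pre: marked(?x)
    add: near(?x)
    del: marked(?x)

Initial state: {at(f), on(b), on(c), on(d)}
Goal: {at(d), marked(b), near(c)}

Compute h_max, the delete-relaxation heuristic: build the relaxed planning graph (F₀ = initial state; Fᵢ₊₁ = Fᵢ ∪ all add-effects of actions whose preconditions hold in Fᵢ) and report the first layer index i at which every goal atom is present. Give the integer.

1

F0 = init (4 atoms)
F1 = F0 ∪ {at(b), at(c), at(d), marked(b), marked(c), marked(d), near(b), near(c), near(d)}  (13 atoms)
goal ⊆ F1  ⇒  h_max = 1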